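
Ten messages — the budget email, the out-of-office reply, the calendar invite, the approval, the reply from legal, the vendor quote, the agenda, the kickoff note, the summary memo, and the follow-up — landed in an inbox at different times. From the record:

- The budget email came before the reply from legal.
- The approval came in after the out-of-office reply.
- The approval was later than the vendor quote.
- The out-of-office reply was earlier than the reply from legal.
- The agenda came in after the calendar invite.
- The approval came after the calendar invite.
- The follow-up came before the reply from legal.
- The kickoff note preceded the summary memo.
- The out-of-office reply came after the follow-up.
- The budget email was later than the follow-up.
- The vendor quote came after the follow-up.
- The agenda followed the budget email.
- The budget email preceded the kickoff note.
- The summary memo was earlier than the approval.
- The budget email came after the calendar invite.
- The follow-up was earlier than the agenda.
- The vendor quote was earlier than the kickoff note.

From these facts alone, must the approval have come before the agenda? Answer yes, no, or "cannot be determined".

No chain of stated constraints runs from the approval to the agenda, and none runs from the agenda to the approval either.
So the relative order of the approval and the agenda is not fixed by the given facts.

cannot be determined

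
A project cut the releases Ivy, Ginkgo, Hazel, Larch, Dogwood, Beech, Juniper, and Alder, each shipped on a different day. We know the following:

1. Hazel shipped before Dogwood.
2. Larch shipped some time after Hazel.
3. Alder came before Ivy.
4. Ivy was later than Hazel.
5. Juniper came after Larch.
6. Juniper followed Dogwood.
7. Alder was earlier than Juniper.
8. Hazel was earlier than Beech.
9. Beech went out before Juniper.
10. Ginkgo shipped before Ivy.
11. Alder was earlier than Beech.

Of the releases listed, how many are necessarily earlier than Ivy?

3

Directly stated before Ivy: Alder, Ginkgo, and Hazel.
No chain forces Dogwood (or any of the others) ahead of Ivy.
That's Alder, Ginkgo, and Hazel — 3 in all.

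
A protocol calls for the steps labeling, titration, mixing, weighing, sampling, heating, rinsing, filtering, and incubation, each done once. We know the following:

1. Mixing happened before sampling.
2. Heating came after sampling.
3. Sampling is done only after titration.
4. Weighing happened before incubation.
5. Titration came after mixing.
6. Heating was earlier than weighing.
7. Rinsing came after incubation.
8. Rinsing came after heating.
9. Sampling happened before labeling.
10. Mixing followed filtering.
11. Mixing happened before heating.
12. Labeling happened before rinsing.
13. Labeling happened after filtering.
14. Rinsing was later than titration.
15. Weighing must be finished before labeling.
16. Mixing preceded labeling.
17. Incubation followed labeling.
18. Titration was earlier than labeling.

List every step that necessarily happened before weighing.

Directly stated before weighing: heating.
Filtering reaches weighing via filtering → mixing → heating → weighing.
Mixing reaches weighing via mixing → heating → weighing.
Sampling reaches weighing via sampling → heating → weighing.
Likewise titration reaches weighing by chaining the stated constraints.

filtering, heating, mixing, sampling, titration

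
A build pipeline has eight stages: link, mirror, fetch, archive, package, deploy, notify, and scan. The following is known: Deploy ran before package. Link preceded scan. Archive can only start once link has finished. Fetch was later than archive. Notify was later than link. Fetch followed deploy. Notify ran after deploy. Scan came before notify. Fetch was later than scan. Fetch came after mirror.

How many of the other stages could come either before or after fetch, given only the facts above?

Forced before fetch: archive, deploy, link, mirror, and scan.
That leaves notify and package with no forced order relative to fetch — 2.

2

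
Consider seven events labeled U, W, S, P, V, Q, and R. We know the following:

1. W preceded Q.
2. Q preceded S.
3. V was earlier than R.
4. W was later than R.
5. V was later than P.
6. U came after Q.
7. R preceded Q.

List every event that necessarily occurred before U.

P, Q, R, V, W

Directly stated before U: Q.
P reaches U via P → V → R → Q → U.
R reaches U via R → Q → U.
V reaches U via V → R → Q → U.
Likewise W reaches U by chaining the stated constraints.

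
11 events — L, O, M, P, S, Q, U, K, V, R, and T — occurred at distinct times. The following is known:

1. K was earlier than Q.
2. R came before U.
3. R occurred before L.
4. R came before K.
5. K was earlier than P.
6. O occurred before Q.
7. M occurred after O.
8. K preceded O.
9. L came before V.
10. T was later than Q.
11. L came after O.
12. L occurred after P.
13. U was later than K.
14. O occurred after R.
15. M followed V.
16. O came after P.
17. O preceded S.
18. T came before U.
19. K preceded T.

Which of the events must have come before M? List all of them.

K, L, O, P, R, V

Directly stated before M: O and V.
K reaches M via K → O → M.
L reaches M via L → V → M.
P reaches M via P → O → M.
Likewise R reaches M by chaining the stated constraints.
No chain forces U (or any of the others) ahead of M.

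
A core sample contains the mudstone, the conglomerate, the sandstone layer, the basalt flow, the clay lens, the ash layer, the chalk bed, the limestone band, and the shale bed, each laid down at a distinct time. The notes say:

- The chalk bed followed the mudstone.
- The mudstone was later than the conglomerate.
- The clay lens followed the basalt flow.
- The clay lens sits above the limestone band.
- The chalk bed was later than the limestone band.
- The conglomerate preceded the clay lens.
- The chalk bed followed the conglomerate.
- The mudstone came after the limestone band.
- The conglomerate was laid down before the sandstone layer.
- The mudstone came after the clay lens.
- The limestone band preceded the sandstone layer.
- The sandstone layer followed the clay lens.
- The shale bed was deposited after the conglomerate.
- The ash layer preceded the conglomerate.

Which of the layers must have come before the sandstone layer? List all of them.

Directly stated before the sandstone layer: the clay lens, the conglomerate, and the limestone band.
The ash layer reaches the sandstone layer via the ash layer → the conglomerate → the sandstone layer.
The basalt flow reaches the sandstone layer via the basalt flow → the clay lens → the sandstone layer.
No chain forces the mudstone (or any of the others) ahead of the sandstone layer.

the ash layer, the basalt flow, the clay lens, the conglomerate, the limestone band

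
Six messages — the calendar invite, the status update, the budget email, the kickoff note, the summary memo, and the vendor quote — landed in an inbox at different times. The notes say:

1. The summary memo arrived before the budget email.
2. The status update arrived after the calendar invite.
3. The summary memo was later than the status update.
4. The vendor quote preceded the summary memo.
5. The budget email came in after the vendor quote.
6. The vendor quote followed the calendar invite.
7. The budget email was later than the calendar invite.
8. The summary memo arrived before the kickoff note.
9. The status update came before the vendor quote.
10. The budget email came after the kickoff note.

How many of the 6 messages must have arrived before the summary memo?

3

Directly stated before the summary memo: the status update and the vendor quote.
The calendar invite reaches the summary memo via the calendar invite → the status update → the summary memo.
No chain forces the kickoff note (or any of the others) ahead of the summary memo.
That's the calendar invite, the status update, and the vendor quote — 3 in all.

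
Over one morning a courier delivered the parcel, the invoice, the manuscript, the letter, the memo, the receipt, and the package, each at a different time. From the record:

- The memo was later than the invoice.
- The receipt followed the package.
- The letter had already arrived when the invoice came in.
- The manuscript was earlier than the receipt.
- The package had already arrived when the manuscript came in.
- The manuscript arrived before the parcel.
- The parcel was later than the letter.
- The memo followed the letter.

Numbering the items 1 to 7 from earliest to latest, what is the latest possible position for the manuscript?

The manuscript must come before the parcel and the receipt — 2 items forced after it.
Everything else can be placed before the manuscript in some valid order, so the manuscript can sit as late as position 7 − 2 = 5.

5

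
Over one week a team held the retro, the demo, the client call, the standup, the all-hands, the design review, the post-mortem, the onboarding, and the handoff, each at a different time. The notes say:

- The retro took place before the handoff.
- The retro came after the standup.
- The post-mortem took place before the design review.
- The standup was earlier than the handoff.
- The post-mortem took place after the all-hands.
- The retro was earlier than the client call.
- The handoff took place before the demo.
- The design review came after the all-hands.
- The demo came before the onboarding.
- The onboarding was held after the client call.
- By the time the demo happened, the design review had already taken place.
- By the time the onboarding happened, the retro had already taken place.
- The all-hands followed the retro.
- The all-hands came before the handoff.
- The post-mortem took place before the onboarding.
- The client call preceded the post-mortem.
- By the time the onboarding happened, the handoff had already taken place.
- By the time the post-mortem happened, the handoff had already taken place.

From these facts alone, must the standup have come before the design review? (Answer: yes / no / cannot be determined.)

Chain the constraints: the standup → the retro → the all-hands → the design review. Each link is directly stated, so the standup comes before the design review.

yes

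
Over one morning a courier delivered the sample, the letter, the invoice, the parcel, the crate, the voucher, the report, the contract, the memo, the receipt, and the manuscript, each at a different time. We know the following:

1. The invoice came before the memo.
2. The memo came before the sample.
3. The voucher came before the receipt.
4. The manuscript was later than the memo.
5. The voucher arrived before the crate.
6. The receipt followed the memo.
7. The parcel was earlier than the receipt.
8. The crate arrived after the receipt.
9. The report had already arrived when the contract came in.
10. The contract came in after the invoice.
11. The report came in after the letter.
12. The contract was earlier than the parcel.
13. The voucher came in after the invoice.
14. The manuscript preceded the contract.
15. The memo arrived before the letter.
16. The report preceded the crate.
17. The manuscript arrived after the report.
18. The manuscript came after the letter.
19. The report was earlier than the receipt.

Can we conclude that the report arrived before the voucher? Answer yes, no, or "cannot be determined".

cannot be determined

No chain of stated constraints runs from the report to the voucher, and none runs from the voucher to the report either.
So the relative order of the report and the voucher is not fixed by the given facts.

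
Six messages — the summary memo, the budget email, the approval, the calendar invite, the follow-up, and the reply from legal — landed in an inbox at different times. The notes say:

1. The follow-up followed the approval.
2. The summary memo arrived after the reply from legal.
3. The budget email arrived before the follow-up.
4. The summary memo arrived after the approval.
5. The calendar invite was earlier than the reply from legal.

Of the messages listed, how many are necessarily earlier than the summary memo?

3

Directly stated before the summary memo: the approval and the reply from legal.
The calendar invite reaches the summary memo via the calendar invite → the reply from legal → the summary memo.
That's the approval, the calendar invite, and the reply from legal — 3 in all.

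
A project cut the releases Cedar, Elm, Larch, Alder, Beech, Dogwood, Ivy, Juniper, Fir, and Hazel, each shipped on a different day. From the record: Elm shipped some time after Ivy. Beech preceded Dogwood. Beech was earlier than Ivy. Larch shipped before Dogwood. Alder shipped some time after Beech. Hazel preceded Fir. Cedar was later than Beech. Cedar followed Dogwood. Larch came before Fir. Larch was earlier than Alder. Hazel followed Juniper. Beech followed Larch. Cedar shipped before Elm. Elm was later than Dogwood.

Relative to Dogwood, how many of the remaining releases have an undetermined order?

5

Forced before Dogwood: Beech and Larch; forced after Dogwood: Cedar and Elm.
That leaves Alder, Fir, Hazel, Ivy, and Juniper with no forced order relative to Dogwood — 5.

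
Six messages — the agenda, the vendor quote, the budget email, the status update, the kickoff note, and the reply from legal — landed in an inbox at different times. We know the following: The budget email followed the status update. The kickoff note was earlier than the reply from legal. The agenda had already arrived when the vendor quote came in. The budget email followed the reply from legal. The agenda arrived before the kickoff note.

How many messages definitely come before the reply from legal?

2

Directly stated before the reply from legal: the kickoff note.
The agenda reaches the reply from legal via the agenda → the kickoff note → the reply from legal.
No chain forces the budget email (or any of the others) ahead of the reply from legal.
That's the agenda and the kickoff note — 2 in all.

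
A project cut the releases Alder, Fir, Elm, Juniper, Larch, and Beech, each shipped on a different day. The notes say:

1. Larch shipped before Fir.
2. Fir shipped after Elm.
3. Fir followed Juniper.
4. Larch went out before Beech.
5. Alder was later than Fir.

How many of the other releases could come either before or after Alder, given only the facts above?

Forced before Alder: Elm, Fir, Juniper, and Larch.
That leaves Beech with no forced order relative to Alder — 1.

1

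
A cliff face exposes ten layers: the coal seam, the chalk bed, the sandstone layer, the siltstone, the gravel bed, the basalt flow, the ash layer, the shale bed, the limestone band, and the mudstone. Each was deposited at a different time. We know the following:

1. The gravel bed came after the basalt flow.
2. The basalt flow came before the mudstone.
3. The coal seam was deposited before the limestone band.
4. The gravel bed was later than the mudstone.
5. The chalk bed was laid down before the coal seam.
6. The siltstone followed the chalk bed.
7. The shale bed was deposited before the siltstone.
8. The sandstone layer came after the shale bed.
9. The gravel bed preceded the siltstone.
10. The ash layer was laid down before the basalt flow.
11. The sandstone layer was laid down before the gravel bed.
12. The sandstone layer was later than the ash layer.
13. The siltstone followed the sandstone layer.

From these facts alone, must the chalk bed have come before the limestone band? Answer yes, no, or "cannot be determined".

yes

Chain the constraints: the chalk bed → the coal seam → the limestone band. Each link is directly stated, so the chalk bed comes before the limestone band.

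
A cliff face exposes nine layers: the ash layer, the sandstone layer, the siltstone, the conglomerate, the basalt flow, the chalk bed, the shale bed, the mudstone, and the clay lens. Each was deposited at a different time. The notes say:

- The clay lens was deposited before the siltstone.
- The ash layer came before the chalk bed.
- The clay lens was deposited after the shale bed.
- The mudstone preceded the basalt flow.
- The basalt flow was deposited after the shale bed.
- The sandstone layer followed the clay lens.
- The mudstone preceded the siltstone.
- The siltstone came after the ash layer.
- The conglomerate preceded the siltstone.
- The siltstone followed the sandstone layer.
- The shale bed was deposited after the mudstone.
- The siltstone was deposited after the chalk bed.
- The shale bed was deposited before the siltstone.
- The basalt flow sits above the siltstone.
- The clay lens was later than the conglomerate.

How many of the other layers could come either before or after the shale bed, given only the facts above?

3

Forced before the shale bed: the mudstone; forced after the shale bed: the basalt flow, the clay lens, the sandstone layer, and the siltstone.
That leaves the ash layer, the chalk bed, and the conglomerate with no forced order relative to the shale bed — 3.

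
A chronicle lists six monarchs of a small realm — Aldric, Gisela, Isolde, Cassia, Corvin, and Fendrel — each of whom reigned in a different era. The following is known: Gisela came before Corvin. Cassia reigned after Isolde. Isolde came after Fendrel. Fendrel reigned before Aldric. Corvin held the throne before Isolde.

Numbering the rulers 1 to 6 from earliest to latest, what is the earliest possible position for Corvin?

Gisela must come before Corvin — 1 forced predecessor.
Nothing else is forced ahead of Corvin, so their earliest slot is position 1 + 1 = 2.

2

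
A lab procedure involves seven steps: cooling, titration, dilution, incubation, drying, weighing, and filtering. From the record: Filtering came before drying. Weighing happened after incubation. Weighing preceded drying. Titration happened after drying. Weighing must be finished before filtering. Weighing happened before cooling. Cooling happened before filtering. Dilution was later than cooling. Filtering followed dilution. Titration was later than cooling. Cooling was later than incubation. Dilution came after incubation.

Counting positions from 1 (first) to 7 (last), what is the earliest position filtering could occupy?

5

Cooling, dilution, incubation, and weighing must all come before filtering — 4 forced predecessors.
Nothing else is forced ahead of filtering, so its earliest slot is position 4 + 1 = 5.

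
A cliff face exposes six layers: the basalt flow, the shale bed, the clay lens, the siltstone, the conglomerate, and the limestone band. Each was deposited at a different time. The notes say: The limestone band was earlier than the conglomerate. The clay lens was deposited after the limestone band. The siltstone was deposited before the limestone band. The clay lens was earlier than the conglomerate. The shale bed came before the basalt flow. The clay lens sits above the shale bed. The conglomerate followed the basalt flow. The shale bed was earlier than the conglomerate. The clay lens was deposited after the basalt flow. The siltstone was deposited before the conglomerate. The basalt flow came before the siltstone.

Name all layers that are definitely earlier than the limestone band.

Directly stated before the limestone band: the siltstone.
The basalt flow reaches the limestone band via the basalt flow → the siltstone → the limestone band.
The shale bed reaches the limestone band via the shale bed → the basalt flow → the siltstone → the limestone band.

the basalt flow, the shale bed, the siltstone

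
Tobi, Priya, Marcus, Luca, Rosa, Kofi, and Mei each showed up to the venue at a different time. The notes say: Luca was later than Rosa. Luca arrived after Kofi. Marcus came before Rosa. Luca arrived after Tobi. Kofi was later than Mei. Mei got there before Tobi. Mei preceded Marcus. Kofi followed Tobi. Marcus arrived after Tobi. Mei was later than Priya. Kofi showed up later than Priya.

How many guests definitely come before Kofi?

3

Directly stated before Kofi: Mei, Priya, and Tobi.
That's Mei, Priya, and Tobi — 3 in all.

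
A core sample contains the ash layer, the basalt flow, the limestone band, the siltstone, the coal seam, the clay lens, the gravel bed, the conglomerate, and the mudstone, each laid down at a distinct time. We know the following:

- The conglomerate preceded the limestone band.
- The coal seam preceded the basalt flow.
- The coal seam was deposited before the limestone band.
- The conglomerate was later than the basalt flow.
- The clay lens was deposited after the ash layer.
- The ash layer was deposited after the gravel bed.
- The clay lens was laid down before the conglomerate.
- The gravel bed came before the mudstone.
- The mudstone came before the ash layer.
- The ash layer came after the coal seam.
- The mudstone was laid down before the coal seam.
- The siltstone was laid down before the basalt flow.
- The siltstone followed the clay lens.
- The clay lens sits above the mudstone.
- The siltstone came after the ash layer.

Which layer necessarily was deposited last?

Every other layer has a chain of constraints placing it before the limestone band, so the limestone band is last.

the limestone band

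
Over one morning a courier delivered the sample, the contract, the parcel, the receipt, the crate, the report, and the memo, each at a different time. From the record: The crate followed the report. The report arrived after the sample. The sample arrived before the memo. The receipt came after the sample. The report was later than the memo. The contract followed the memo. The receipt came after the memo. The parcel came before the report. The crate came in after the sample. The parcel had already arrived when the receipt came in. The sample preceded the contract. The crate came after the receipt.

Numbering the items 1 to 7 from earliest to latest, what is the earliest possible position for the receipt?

The memo, the parcel, and the sample must all come before the receipt — 3 forced predecessors.
Nothing else is forced ahead of the receipt, so its earliest slot is position 3 + 1 = 4.

4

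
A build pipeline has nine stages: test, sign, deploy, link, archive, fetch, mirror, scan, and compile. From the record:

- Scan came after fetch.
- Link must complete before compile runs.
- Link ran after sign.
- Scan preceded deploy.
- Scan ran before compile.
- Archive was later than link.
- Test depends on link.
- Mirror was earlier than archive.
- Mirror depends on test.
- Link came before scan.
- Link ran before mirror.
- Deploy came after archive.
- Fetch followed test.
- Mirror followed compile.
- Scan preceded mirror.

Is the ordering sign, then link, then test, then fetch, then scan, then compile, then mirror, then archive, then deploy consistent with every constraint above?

Check each stated constraint against the proposed order — e.g. link is ahead of mirror; link is ahead of archive. Every pair is in the required order; nothing is violated.

yes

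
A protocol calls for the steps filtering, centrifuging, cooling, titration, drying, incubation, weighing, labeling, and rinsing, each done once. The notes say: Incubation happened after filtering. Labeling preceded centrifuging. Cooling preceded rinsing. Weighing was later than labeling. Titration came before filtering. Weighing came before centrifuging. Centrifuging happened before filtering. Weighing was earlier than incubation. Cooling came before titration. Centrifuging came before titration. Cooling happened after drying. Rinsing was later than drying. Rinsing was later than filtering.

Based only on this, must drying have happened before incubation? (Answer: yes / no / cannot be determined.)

yes

Chain the constraints: drying → cooling → titration → filtering → incubation. Each link is directly stated, so drying comes before incubation.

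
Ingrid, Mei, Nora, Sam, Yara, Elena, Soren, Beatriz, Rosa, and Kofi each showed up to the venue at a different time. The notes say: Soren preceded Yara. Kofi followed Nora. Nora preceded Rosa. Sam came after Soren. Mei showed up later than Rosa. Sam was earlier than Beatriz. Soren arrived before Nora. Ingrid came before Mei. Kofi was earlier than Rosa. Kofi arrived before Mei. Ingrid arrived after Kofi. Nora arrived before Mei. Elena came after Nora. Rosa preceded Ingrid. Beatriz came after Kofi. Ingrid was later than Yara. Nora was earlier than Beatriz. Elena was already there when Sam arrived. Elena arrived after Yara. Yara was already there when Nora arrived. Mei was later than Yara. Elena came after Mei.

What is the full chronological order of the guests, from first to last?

Soren, Yara, Nora, Kofi, Rosa, Ingrid, Mei, Elena, Sam, Beatriz

The constraints fix every adjacent pair, so only one ordering works:
Soren → Yara → Nora → Kofi → Rosa → Ingrid → Mei → Elena → Sam → Beatriz.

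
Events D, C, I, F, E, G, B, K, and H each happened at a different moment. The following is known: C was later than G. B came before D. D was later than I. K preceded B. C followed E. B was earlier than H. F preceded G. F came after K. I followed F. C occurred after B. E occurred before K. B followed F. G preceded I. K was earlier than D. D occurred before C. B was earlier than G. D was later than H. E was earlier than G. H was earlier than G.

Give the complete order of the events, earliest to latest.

E, K, F, B, H, G, I, D, C

The constraints fix every adjacent pair, so only one ordering works:
E → K → F → B → H → G → I → D → C.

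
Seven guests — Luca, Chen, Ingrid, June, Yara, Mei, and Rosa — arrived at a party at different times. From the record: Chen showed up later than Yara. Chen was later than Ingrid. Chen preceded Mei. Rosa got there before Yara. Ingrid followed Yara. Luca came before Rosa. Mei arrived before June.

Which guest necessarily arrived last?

June

Every other guest has a chain of constraints placing them before June, so June is last.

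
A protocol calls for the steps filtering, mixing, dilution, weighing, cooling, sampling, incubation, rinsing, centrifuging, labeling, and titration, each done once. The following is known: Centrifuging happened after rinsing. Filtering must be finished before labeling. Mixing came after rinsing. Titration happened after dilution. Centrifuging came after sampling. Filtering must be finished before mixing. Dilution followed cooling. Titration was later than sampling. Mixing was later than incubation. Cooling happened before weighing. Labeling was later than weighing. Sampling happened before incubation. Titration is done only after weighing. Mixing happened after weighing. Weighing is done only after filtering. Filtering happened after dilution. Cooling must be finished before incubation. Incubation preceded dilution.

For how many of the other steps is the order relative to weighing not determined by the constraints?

2

Forced before weighing: cooling, dilution, filtering, incubation, and sampling; forced after weighing: labeling, mixing, and titration.
That leaves centrifuging and rinsing with no forced order relative to weighing — 2.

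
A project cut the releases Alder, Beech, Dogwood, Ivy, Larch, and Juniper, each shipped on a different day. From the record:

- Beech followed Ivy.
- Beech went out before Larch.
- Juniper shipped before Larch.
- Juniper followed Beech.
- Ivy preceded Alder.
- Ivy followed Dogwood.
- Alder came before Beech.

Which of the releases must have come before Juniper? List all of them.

Directly stated before Juniper: Beech.
Alder reaches Juniper via Alder → Beech → Juniper.
Dogwood reaches Juniper via Dogwood → Ivy → Beech → Juniper.
Ivy reaches Juniper via Ivy → Beech → Juniper.

Alder, Beech, Dogwood, Ivy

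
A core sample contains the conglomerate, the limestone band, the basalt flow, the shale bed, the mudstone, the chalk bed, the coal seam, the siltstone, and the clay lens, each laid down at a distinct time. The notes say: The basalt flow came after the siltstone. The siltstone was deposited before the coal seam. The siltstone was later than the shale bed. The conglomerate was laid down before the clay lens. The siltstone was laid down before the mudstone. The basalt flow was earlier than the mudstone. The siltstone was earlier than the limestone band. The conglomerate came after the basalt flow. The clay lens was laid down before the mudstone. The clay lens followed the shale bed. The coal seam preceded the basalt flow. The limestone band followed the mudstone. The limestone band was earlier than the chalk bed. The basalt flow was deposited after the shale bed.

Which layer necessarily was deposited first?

the shale bed

The shale bed has a chain of constraints placing it before every other layer, so the shale bed must be first.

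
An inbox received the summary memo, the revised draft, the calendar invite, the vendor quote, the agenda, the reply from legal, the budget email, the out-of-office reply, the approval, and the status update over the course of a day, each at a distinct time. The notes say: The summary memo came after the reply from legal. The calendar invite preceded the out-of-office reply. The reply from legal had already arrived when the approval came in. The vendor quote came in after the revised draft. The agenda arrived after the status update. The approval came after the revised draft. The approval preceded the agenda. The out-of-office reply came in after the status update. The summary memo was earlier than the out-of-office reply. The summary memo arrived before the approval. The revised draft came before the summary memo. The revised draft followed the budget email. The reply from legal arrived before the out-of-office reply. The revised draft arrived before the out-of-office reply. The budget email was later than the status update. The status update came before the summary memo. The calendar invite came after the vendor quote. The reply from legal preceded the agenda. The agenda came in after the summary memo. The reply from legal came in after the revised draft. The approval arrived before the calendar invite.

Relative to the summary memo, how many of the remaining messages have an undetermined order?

1

Forced before the summary memo: the budget email, the reply from legal, the revised draft, and the status update; forced after the summary memo: the agenda, the approval, the calendar invite, and the out-of-office reply.
That leaves the vendor quote with no forced order relative to the summary memo — 1.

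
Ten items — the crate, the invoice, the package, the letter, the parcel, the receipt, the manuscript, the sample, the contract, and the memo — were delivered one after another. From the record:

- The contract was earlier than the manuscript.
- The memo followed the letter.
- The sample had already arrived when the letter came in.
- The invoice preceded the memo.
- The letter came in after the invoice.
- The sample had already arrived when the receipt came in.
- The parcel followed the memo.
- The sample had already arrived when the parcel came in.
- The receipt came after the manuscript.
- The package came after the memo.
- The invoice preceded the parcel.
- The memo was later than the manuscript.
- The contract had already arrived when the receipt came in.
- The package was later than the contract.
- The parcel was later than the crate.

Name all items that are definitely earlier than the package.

the contract, the invoice, the letter, the manuscript, the memo, the sample

Directly stated before the package: the contract and the memo.
The invoice reaches the package via the invoice → the memo → the package.
The letter reaches the package via the letter → the memo → the package.
The manuscript reaches the package via the manuscript → the memo → the package.
Likewise the sample reaches the package by chaining the stated constraints.
No chain forces the crate (or any of the others) ahead of the package.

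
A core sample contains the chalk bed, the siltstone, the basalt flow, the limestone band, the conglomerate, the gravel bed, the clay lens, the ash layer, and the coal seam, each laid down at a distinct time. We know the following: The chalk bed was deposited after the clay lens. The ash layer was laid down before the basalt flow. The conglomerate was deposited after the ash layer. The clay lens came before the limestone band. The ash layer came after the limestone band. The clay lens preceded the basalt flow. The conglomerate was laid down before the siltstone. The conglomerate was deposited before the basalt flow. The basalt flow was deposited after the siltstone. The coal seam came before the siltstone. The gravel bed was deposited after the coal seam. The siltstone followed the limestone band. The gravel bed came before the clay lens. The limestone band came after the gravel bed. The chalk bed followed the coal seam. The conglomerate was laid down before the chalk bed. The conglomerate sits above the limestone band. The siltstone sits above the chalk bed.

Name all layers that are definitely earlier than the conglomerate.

the ash layer, the clay lens, the coal seam, the gravel bed, the limestone band

Directly stated before the conglomerate: the ash layer and the limestone band.
The clay lens reaches the conglomerate via the clay lens → the limestone band → the conglomerate.
The coal seam reaches the conglomerate via the coal seam → the gravel bed → the limestone band → the conglomerate.
The gravel bed reaches the conglomerate via the gravel bed → the limestone band → the conglomerate.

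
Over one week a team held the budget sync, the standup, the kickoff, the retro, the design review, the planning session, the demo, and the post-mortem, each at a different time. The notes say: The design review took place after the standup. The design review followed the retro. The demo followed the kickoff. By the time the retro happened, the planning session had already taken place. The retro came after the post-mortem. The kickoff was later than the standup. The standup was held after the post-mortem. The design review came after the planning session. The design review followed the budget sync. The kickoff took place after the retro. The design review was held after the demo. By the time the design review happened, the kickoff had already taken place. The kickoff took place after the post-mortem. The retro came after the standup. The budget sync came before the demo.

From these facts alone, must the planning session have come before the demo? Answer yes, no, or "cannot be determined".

yes

Chain the constraints: the planning session → the retro → the kickoff → the demo. Each link is directly stated, so the planning session comes before the demo.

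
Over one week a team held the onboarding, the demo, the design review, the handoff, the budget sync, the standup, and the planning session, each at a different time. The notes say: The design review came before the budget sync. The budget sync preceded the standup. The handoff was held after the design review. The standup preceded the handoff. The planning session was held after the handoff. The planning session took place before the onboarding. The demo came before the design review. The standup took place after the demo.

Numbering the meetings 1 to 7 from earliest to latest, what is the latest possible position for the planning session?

6

The planning session must come before the onboarding — 1 meeting forced after it.
Everything else can be placed before the planning session in some valid order, so the planning session can sit as late as position 7 − 1 = 6.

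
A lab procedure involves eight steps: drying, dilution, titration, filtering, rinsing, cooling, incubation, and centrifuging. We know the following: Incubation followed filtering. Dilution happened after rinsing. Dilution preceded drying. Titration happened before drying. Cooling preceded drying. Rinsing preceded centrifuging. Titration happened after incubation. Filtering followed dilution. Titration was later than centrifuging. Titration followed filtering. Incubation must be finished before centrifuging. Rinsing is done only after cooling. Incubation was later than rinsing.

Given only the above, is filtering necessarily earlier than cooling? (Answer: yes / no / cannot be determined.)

Tracing the constraints gives cooling → rinsing → dilution → filtering, so cooling must come before filtering.
That means filtering cannot be before cooling.

no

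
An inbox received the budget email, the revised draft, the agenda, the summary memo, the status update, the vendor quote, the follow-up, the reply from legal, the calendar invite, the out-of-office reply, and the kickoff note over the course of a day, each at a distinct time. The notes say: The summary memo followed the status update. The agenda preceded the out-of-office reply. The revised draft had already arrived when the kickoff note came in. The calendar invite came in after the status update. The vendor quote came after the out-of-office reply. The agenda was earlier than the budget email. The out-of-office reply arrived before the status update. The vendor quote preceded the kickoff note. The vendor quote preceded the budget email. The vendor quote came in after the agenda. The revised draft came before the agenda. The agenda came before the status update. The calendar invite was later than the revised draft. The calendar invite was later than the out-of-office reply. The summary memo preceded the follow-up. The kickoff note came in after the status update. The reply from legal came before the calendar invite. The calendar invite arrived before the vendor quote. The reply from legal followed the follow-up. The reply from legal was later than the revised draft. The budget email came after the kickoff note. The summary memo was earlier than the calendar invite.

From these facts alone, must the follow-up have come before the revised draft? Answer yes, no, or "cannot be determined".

Tracing the constraints gives the revised draft → the agenda → the status update → the summary memo → the follow-up, so the revised draft must come before the follow-up.
That means the follow-up cannot be before the revised draft.

no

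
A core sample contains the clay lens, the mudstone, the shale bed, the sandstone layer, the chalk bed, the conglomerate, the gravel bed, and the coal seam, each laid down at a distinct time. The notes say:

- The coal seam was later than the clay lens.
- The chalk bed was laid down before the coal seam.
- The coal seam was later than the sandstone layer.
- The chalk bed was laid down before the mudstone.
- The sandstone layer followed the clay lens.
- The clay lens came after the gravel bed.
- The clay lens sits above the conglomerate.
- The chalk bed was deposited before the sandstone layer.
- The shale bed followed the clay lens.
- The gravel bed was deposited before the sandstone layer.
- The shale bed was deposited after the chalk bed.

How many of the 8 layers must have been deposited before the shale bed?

Directly stated before the shale bed: the chalk bed and the clay lens.
The conglomerate reaches the shale bed via the conglomerate → the clay lens → the shale bed.
The gravel bed reaches the shale bed via the gravel bed → the clay lens → the shale bed.
That's the chalk bed, the clay lens, the conglomerate, and the gravel bed — 4 in all.

4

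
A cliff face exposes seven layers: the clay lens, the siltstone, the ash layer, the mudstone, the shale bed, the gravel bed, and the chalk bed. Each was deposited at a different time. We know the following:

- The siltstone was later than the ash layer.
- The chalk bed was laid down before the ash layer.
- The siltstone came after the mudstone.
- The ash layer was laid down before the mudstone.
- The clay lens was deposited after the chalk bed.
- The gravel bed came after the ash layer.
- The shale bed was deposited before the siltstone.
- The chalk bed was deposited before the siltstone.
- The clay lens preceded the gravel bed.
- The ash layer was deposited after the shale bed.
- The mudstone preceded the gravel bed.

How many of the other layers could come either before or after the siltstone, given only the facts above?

2

Forced before the siltstone: the ash layer, the chalk bed, the mudstone, and the shale bed.
That leaves the clay lens and the gravel bed with no forced order relative to the siltstone — 2.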